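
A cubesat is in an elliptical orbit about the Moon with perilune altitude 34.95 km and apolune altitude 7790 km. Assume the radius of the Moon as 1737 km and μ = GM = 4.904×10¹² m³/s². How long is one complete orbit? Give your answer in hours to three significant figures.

T ≈ 10.6 hours

r_p = 1737 + 34.95 = 1772.0 km = 1.7720×10⁶ m.
r_a = 1737 + 7790 = 9527.0 km = 9.5270×10⁶ m.
Semi-major axis a = (r_p + r_a)/2 = (1772.0 + 9527.0)/2 = 5649.5 km = 5.649×10⁶ m.
By Kepler's third law T = 2π√(a³/μ) = 2π × 6.064×10³ = 3.810×10⁴ s.
= 10.58 hours.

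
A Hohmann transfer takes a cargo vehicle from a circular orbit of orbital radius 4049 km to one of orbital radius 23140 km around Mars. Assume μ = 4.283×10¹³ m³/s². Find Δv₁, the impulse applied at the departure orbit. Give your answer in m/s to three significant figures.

r₁ = 4049 km = 4.049×10⁶ m.
r₂ = 23140 km = 2.314×10⁷ m.
Transfer ellipse a_t = (r₁ + r₂)/2 = 1.359×10⁷ m.
At r₁: circular v_c1 = √(μ/r₁) = 3252 m/s; transfer-periapsis v_p = √[μ(2/r₁ − 1/a_t)] = 4243 m/s.
Δv₁ = v_p − v_c1 = 990.9 m/s.

Δv ≈ 991 m/s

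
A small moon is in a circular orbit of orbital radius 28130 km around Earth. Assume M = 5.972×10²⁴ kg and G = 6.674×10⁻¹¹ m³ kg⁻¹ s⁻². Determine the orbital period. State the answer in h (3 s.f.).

T ≈ 13.0 h

μ = GM = 6.674×10⁻¹¹ × 5.972×10²⁴ = 3.986×10¹⁴ m³/s².
r = 28130 km = 2.813×10⁷ m.
Kepler's third law: T = 2π√(r³/μ) = 2π√((2.813×10⁷)³ / 3.986×10¹⁴).
r³/μ = 5.585×10⁷ s², so T = 2π × 7.473×10³ = 4.695×10⁴ s.
Converting: 4.695×10⁴ s ÷ 3600 = 13.04 h.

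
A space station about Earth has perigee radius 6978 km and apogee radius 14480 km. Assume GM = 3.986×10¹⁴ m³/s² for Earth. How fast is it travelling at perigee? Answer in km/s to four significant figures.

Semi-major axis a = (r_p + r_a)/2 = 10729 km = 1.073×10⁷ m.
Vis-viva: v² = μ(2/r − 1/a) = 3.986×10¹⁴ × (2.866×10⁻⁷ − 9.321×10⁻⁸) = 7.709×10⁷ m²/s².
v = 8780 m/s = 8.780 km/s.

v ≈ 8.780 km/s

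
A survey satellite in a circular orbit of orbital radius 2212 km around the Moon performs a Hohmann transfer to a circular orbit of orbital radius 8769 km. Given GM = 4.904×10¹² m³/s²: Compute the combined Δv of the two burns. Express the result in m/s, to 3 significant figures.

Δv_total ≈ 666 m/s

r₁ = 2212 km = 2.212×10⁶ m.
r₂ = 8769 km = 8.769×10⁶ m.
Transfer ellipse a_t = (r₁ + r₂)/2 = 5.490×10⁶ m.
At r₁: circular v_c1 = √(μ/r₁) = 1489 m/s; transfer-perilune v_p = √[μ(2/r₁ − 1/a_t)] = 1882 m/s.
Δv₁ = v_p − v_c1 = 392.7 m/s.
At r₂: circular v_c2 = √(μ/r₂) = 747.8 m/s; transfer-apolune v_a = √[μ(2/r₂ − 1/a_t)] = 474.7 m/s.
Δv₂ = v_c2 − v_a = 273.2 m/s.
Total Δv = Δv₁ + Δv₂ = 665.9 m/s.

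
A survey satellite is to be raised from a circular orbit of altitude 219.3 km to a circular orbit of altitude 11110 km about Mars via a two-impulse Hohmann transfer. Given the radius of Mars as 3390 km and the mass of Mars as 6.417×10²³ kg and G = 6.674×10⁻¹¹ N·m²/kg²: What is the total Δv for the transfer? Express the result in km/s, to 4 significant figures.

Δv_total ≈ 1.548 km/s

μ = GM = 6.674×10⁻¹¹ × 6.417×10²³ = 4.283×10¹³ m³/s².
r₁ = 3390 + 219.3 = 3609.3 km = 3.6093×10⁶ m.
r₂ = 3390 + 11110 = 14500 km = 1.4500×10⁷ m.
Transfer ellipse a_t = (r₁ + r₂)/2 = 9.055×10⁶ m.
At r₁: circular v_c1 = √(μ/r₁) = 3445 m/s; transfer-periapsis v_p = √[μ(2/r₁ − 1/a_t)] = 4359 m/s.
Δv₁ = v_p − v_c1 = 914.4 m/s.
At r₂: circular v_c2 = √(μ/r₂) = 1719 m/s; transfer-apoapsis v_a = √[μ(2/r₂ − 1/a_t)] = 1085 m/s.
Δv₂ = v_c2 − v_a = 633.5 m/s.
Total Δv = Δv₁ + Δv₂ = 1548 m/s = 1.548 km/s.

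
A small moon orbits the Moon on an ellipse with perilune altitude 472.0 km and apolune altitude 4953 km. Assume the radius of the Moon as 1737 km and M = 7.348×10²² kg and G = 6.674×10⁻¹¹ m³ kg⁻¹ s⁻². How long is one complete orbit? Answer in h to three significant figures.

μ = GM = 6.674×10⁻¹¹ × 7.348×10²² = 4.904×10¹² m³/s².
r_p = 1737 + 472.0 = 2209.0 km = 2.2090×10⁶ m.
r_a = 1737 + 4953 = 6690.0 km = 6.6900×10⁶ m.
Semi-major axis a = (r_p + r_a)/2 = (2209.0 + 6690.0)/2 = 4449.5 km = 4.450×10⁶ m.
By Kepler's third law T = 2π√(a³/μ) = 2π × 4.238×10³ = 2.663×10⁴ s.
= 7.397 h.

T ≈ 7.40 h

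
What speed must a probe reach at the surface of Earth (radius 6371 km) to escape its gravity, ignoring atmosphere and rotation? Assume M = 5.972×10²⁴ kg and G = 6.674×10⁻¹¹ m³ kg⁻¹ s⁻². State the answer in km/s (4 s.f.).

v_esc ≈ 11.19 km/s

μ = GM = 6.674×10⁻¹¹ × 5.972×10²⁴ = 3.986×10¹⁴ m³/s².
r = R = 6.371×10⁶ m.
Escape speed v_esc = √(2μ/r) = √(2 × 3.986×10¹⁴ / 6.371×10⁶) = √(1.251×10⁸) = 11190 m/s.
= 11.19 km/s.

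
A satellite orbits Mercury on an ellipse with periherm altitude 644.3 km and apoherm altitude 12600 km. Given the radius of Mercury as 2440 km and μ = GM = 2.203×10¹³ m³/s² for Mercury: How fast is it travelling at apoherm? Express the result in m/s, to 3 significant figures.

v ≈ 706 m/s

r_p = 2440 + 644.3 = 3084.3 km = 3.0843×10⁶ m.
r_a = 2440 + 12600 = 15040 km = 1.5040×10⁷ m.
Semi-major axis a = (r_p + r_a)/2 = 9062.1 km = 9.062×10⁶ m.
Vis-viva: v² = μ(2/r − 1/a) = 2.203×10¹³ × (1.330×10⁻⁷ − 1.103×10⁻⁷) = 4.985×10⁵ m²/s².
v = 706.1 m/s.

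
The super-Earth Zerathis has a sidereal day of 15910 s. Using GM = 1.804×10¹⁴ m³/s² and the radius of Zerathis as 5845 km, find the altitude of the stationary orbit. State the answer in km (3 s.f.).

h_sync ≈ 4650 km

A synchronous orbit has period T, so by Kepler's third law a = (μT²/4π²)^(1/3).
μT²/4π² = 1.804×10¹⁴ × (1.591×10⁴)² / 39.48 = 1.157×10²¹ m³.
a = 1.050×10⁷ m = 10497 km.
Altitude h = a − R = 10497 − 5845 = 4652.2 km.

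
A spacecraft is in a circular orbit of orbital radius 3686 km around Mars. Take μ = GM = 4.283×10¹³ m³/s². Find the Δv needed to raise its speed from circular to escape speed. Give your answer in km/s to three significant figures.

Δv ≈ 1.41 km/s

r = 3686 km = 3.686×10⁶ m.
Circular speed v_c = √(μ/r) = 3409 m/s.
Escape speed v_esc = √(2μ/r) = √2 × v_c = 4821 m/s.
Δv = v_esc − v_c = 1412 m/s = 1.412 km/s.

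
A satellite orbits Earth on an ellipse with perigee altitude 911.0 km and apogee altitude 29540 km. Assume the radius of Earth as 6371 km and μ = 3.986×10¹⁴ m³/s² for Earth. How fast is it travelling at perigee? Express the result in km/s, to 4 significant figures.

r_p = 6371 + 911.0 = 7282.0 km = 7.2820×10⁶ m.
r_a = 6371 + 29540 = 35911 km = 3.5911×10⁷ m.
Semi-major axis a = (r_p + r_a)/2 = 21596 km = 2.160×10⁷ m.
Vis-viva: v² = μ(2/r − 1/a) = 3.986×10¹⁴ × (2.746×10⁻⁷ − 4.630×10⁻⁸) = 9.102×10⁷ m²/s².
v = 9540 m/s = 9.540 km/s.

v ≈ 9.540 km/s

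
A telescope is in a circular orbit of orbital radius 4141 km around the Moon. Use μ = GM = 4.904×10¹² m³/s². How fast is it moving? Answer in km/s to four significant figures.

v ≈ 1.088 km/s

r = 4141 km = 4.141×10⁶ m.
For a circular orbit v = √(μ/r) = √(4.904×10¹² / 4.141×10⁶) = √(1.184×10⁶) = 1088 m/s.
That is 1.088 km/s.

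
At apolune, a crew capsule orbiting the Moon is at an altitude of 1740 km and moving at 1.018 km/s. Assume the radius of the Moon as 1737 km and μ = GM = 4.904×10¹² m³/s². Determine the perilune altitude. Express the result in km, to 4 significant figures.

perilune altitude ≈ 282.2 km

r_a = 1737 + 1740 = 3477.0 km = 3.477×10⁶ m.
Specific energy ε = v²/2 − μ/r = -8.922×10⁵ J/kg, so a = −μ/(2ε) = 2.748×10⁶ m.
The apsides satisfy r_p + r_a = 2a, so the perilune radius is 2a − r_a = 2.019×10⁶ m = 2019.2 km.
Perilune altitude = 2019.2 − 1737 = 282.22 km.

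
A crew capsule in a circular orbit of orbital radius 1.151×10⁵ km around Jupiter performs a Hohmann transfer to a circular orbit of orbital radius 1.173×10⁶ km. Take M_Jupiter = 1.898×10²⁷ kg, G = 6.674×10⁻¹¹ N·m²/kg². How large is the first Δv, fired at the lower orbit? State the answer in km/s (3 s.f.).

Δv ≈ 11.6 km/s

μ = GM = 6.674×10⁻¹¹ × 1.898×10²⁷ = 1.267×10¹⁷ m³/s².
r₁ = 1.151×10⁵ km = 1.151×10⁸ m.
r₂ = 1.173×10⁶ km = 1.173×10⁹ m.
Transfer ellipse a_t = (r₁ + r₂)/2 = 6.440×10⁸ m.
At r₁: circular v_c1 = √(μ/r₁) = 33170 m/s; transfer-perijove v_p = √[μ(2/r₁ − 1/a_t)] = 44770 m/s.
Δv₁ = v_p − v_c1 = 11600 m/s.
= 11.60 km/s.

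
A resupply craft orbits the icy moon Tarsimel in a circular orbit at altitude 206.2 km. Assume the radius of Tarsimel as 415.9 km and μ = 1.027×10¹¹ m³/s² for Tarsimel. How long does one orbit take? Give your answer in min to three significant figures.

T ≈ 160 min

r = 415.9 + 206.2 = 622.10 km = 6.2210×10⁵ m.
Kepler's third law: T = 2π√(r³/μ) = 2π√((6.221×10⁵)³ / 1.027×10¹¹).
r³/μ = 2.344×10⁶ s², so T = 2π × 1.531×10³ = 9.620×10³ s.
Converting: 9.620×10³ s ÷ 60.00 = 160.3 min.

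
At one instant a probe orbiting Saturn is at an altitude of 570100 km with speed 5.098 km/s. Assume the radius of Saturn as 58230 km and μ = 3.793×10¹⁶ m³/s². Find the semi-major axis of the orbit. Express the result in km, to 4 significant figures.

a ≈ 4.003×10⁵ km

r = 58230 + 570100 = 6.2833×10⁵ km = 6.283×10⁸ m.
Vis-viva rearranged: 1/a = 2/r − v²/μ = 3.183×10⁻⁹ − 6.852×10⁻¹⁰ = 2.498×10⁻⁹ m⁻¹.
a = 4.003×10⁸ m = 4.0035×10⁵ km.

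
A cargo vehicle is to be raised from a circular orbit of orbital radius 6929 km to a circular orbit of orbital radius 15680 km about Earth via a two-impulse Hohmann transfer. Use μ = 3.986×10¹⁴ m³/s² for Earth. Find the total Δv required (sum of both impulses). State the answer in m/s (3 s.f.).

Δv_total ≈ 2440 m/s

r₁ = 6929 km = 6.929×10⁶ m.
r₂ = 15680 km = 1.568×10⁷ m.
Transfer ellipse a_t = (r₁ + r₂)/2 = 1.130×10⁷ m.
At r₁: circular v_c1 = √(μ/r₁) = 7585 m/s; transfer-perigee v_p = √[μ(2/r₁ − 1/a_t)] = 8933 m/s.
Δv₁ = v_p − v_c1 = 1348 m/s.
At r₂: circular v_c2 = √(μ/r₂) = 5042 m/s; transfer-apogee v_a = √[μ(2/r₂ − 1/a_t)] = 3947 m/s.
Δv₂ = v_c2 − v_a = 1095 m/s.
Total Δv = Δv₁ + Δv₂ = 2443 m/s.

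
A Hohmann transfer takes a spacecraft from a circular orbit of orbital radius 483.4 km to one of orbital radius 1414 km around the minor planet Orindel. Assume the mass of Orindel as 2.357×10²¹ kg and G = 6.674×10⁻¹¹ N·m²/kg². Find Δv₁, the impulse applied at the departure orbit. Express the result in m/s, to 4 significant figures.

Δv ≈ 126.0 m/s

μ = GM = 6.674×10⁻¹¹ × 2.357×10²¹ = 1.573×10¹¹ m³/s².
r₁ = 483.4 km = 4.834×10⁵ m.
r₂ = 1414 km = 1.414×10⁶ m.
Transfer ellipse a_t = (r₁ + r₂)/2 = 9.487×10⁵ m.
At r₁: circular v_c1 = √(μ/r₁) = 570.5 m/s; transfer-periapsis v_p = √[μ(2/r₁ − 1/a_t)] = 696.4 m/s.
Δv₁ = v_p − v_c1 = 126.0 m/s.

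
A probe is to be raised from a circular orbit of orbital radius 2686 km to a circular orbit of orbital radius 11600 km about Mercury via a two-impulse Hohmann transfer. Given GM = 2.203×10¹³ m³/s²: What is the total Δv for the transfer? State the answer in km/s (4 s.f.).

r₁ = 2686 km = 2.686×10⁶ m.
r₂ = 11600 km = 1.160×10⁷ m.
Transfer ellipse a_t = (r₁ + r₂)/2 = 7.143×10⁶ m.
At r₁: circular v_c1 = √(μ/r₁) = 2864 m/s; transfer-periherm v_p = √[μ(2/r₁ − 1/a_t)] = 3650 m/s.
Δv₁ = v_p − v_c1 = 785.7 m/s.
At r₂: circular v_c2 = √(μ/r₂) = 1378 m/s; transfer-apoherm v_a = √[μ(2/r₂ − 1/a_t)] = 845.1 m/s.
Δv₂ = v_c2 − v_a = 533.0 m/s.
Total Δv = Δv₁ + Δv₂ = 1319 m/s = 1.319 km/s.

Δv_total ≈ 1.319 km/s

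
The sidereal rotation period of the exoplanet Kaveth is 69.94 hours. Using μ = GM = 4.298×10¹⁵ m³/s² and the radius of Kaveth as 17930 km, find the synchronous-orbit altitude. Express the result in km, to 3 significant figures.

h_sync ≈ 1.72×10⁵ km

T = 69.94 hours = 2.518×10⁵ s.
A synchronous orbit has period T, so by Kepler's third law a = (μT²/4π²)^(1/3).
μT²/4π² = 4.298×10¹⁵ × (2.518×10⁵)² / 39.48 = 6.902×10²⁴ m³.
a = 1.904×10⁸ m = 1.9039×10⁵ km.
Altitude h = a − R = 1.9039×10⁵ − 17930 = 1.7246×10⁵ km.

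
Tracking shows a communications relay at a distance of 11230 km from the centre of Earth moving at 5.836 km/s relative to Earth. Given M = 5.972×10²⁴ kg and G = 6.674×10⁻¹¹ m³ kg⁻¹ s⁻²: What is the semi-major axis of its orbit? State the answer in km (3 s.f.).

μ = GM = 6.674×10⁻¹¹ × 5.972×10²⁴ = 3.986×10¹⁴ m³/s².
r = 1.123×10⁷ m.
Specific orbital energy ε = v²/2 − μ/r = (5836)²/2 − 3.986×10¹⁴/1.123×10⁷ = -1.846×10⁷ J/kg.
Since ε = −μ/(2a), a = −μ/(2ε) = 1.079×10⁷ m = 10794 km.

a ≈ 10800 km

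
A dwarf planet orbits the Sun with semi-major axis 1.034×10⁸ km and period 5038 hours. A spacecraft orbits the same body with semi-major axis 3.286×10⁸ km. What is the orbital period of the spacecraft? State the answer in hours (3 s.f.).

Kepler's third law: T² ∝ a³, so T₂ = T₁ (a₂/a₁)^(3/2).
a₂/a₁ = 3.178, (a₂/a₁)^(3/2) = 5.665.
T₂ = 5038 × 5.665 = 28540 hours.

T₂ ≈ 28500 hours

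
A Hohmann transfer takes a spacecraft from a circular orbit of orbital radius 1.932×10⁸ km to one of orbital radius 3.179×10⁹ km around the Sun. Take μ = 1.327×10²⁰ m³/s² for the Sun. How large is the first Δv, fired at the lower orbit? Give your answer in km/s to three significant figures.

r₁ = 1.932×10⁸ km = 1.932×10¹¹ m.
r₂ = 3.179×10⁹ km = 3.179×10¹² m.
Transfer ellipse a_t = (r₁ + r₂)/2 = 1.686×10¹² m.
At r₁: circular v_c1 = √(μ/r₁) = 26210 m/s; transfer-perihelion v_p = √[μ(2/r₁ − 1/a_t)] = 35990 m/s.
Δv₁ = v_p − v_c1 = 9778 m/s.
= 9.778 km/s.

Δv ≈ 9.78 km/s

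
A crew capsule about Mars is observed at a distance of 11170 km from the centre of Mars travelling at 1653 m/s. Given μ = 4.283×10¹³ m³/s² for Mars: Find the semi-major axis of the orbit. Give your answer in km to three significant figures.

a ≈ 8680 km

r = 1.117×10⁷ m.
Specific orbital energy ε = v²/2 − μ/r = (1653)²/2 − 4.283×10¹³/1.117×10⁷ = -2.468×10⁶ J/kg.
Since ε = −μ/(2a), a = −μ/(2ε) = 8.676×10⁶ m = 8676.5 km.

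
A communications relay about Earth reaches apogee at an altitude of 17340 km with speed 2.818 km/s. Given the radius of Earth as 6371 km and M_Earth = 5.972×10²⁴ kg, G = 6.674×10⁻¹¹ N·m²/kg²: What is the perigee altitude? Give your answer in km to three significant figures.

perigee altitude ≈ 962 km

μ = GM = 6.674×10⁻¹¹ × 5.972×10²⁴ = 3.986×10¹⁴ m³/s².
r_a = 6371 + 17340 = 23711 km = 2.371×10⁷ m.
Specific energy ε = v²/2 − μ/r = -1.284×10⁷ J/kg, so a = −μ/(2ε) = 1.552×10⁷ m.
The apsides satisfy r_p + r_a = 2a, so the perigee radius is 2a − r_a = 7.333×10⁶ m = 7332.8 km.
Perigee altitude = 7332.8 − 6371 = 961.82 km.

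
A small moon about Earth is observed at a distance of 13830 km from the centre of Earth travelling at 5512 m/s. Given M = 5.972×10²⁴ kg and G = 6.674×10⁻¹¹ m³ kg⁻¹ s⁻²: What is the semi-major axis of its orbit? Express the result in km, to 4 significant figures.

μ = GM = 6.674×10⁻¹¹ × 5.972×10²⁴ = 3.986×10¹⁴ m³/s².
r = 1.383×10⁷ m.
Vis-viva rearranged: 1/a = 2/r − v²/μ = 1.446×10⁻⁷ − 7.623×10⁻⁸ = 6.839×10⁻⁸ m⁻¹.
a = 1.462×10⁷ m = 14623 km.

a ≈ 14620 km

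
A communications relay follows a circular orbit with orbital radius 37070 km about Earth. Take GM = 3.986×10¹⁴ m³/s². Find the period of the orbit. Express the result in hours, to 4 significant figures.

T ≈ 19.73 hours

r = 37070 km = 3.707×10⁷ m.
Kepler's third law: T = 2π√(r³/μ) = 2π√((3.707×10⁷)³ / 3.986×10¹⁴).
r³/μ = 1.278×10⁸ s², so T = 2π × 1.130×10⁴ = 7.103×10⁴ s.
Converting: 7.103×10⁴ s ÷ 3600 = 19.73 hours.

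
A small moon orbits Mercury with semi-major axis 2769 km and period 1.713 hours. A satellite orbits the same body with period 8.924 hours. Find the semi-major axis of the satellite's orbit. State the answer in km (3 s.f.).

a₂ ≈ 8320 km

Kepler's third law: a³ ∝ T², so a₂ = a₁ (T₂/T₁)^(2/3).
T₂/T₁ = 5.210, (T₂/T₁)^(2/3) = 3.005.
a₂ = 2769 × 3.005 = 8321 km.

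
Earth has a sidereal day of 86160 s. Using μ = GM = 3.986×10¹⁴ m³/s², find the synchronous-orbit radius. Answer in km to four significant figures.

r_sync ≈ 42160 km

A synchronous orbit has period T, so by Kepler's third law a = (μT²/4π²)^(1/3).
μT²/4π² = 3.986×10¹⁴ × (8.616×10⁴)² / 39.48 = 7.495×10²² m³.
a = 4.216×10⁷ m = 42163 km.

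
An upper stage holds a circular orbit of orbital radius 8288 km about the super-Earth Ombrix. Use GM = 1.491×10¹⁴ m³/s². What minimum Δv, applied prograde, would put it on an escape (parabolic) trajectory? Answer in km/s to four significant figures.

Δv ≈ 1.757 km/s

r = 8288 km = 8.288×10⁶ m.
Circular speed v_c = √(μ/r) = 4241 m/s.
Escape speed v_esc = √(2μ/r) = √2 × v_c = 5998 m/s.
Δv = v_esc − v_c = 1757 m/s = 1.757 km/s.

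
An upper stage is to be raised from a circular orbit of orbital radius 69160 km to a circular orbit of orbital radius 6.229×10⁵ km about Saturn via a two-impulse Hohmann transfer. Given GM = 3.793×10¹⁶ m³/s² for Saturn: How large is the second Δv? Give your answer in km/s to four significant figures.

Δv ≈ 4.315 km/s

r₁ = 69160 km = 6.916×10⁷ m.
r₂ = 6.229×10⁵ km = 6.229×10⁸ m.
Transfer ellipse a_t = (r₁ + r₂)/2 = 3.460×10⁸ m.
At r₁: circular v_c1 = √(μ/r₁) = 23420 m/s; transfer-perikrone v_p = √[μ(2/r₁ − 1/a_t)] = 31420 m/s.
At r₂: circular v_c2 = √(μ/r₂) = 7803 m/s; transfer-apokrone v_a = √[μ(2/r₂ − 1/a_t)] = 3489 m/s.
Δv₂ = v_c2 − v_a = 4315 m/s.
= 4.315 km/s.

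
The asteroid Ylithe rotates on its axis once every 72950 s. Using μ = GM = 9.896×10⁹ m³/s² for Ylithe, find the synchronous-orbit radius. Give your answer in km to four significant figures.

r_sync ≈ 1101 km

A synchronous orbit has period T, so by Kepler's third law a = (μT²/4π²)^(1/3).
μT²/4π² = 9.896×10⁹ × (7.295×10⁴)² / 39.48 = 1.334×10¹⁸ m³.
a = 1.101×10⁶ m = 1100.8 km.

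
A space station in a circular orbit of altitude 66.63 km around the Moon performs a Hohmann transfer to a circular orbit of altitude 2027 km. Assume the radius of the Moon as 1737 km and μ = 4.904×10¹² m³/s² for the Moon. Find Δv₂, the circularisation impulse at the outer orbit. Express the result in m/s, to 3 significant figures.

Δv ≈ 223 m/s

r₁ = 1737 + 66.63 = 1803.6 km = 1.8036×10⁶ m.
r₂ = 1737 + 2027 = 3764.0 km = 3.7640×10⁶ m.
Transfer ellipse a_t = (r₁ + r₂)/2 = 2.784×10⁶ m.
At r₁: circular v_c1 = √(μ/r₁) = 1649 m/s; transfer-perilune v_p = √[μ(2/r₁ − 1/a_t)] = 1917 m/s.
At r₂: circular v_c2 = √(μ/r₂) = 1141 m/s; transfer-apolune v_a = √[μ(2/r₂ − 1/a_t)] = 918.8 m/s.
Δv₂ = v_c2 − v_a = 222.7 m/s.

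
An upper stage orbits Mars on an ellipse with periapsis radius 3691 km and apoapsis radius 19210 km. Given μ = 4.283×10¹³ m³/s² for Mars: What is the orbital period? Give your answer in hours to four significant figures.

Semi-major axis a = (r_p + r_a)/2 = (3691.0 + 19210)/2 = 11450 km = 1.145×10⁷ m.
By Kepler's third law T = 2π√(a³/μ) = 2π × 5.921×10³ = 3.720×10⁴ s.
= 10.33 hours.

T ≈ 10.33 hours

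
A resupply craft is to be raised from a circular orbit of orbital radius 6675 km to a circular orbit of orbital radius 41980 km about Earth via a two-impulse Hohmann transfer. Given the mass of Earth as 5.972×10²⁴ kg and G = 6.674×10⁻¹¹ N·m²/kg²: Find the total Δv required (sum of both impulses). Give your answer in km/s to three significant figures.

μ = GM = 6.674×10⁻¹¹ × 5.972×10²⁴ = 3.986×10¹⁴ m³/s².
r₁ = 6675 km = 6.675×10⁶ m.
r₂ = 41980 km = 4.198×10⁷ m.
Transfer ellipse a_t = (r₁ + r₂)/2 = 2.433×10⁷ m.
At r₁: circular v_c1 = √(μ/r₁) = 7727 m/s; transfer-perigee v_p = √[μ(2/r₁ − 1/a_t)] = 10150 m/s.
Δv₁ = v_p − v_c1 = 2423 m/s.
At r₂: circular v_c2 = √(μ/r₂) = 3081 m/s; transfer-apogee v_a = √[μ(2/r₂ − 1/a_t)] = 1614 m/s.
Δv₂ = v_c2 − v_a = 1467 m/s.
Total Δv = Δv₁ + Δv₂ = 3891 m/s = 3.891 km/s.

Δv_total ≈ 3.89 km/s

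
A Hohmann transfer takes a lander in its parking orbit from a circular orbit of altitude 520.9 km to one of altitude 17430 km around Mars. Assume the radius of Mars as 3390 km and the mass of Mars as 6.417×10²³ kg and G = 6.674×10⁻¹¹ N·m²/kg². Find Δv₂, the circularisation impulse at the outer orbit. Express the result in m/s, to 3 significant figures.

Δv ≈ 628 m/s

μ = GM = 6.674×10⁻¹¹ × 6.417×10²³ = 4.283×10¹³ m³/s².
r₁ = 3390 + 520.9 = 3910.9 km = 3.9109×10⁶ m.
r₂ = 3390 + 17430 = 20820 km = 2.0820×10⁷ m.
Transfer ellipse a_t = (r₁ + r₂)/2 = 1.237×10⁷ m.
At r₁: circular v_c1 = √(μ/r₁) = 3309 m/s; transfer-periapsis v_p = √[μ(2/r₁ − 1/a_t)] = 4294 m/s.
At r₂: circular v_c2 = √(μ/r₂) = 1434 m/s; transfer-apoapsis v_a = √[μ(2/r₂ − 1/a_t)] = 806.6 m/s.
Δv₂ = v_c2 − v_a = 627.6 m/s.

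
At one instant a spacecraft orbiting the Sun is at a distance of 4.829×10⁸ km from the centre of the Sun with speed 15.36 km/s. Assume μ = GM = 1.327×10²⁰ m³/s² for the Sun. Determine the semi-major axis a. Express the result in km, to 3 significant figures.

r = 4.829×10¹¹ m.
Specific orbital energy ε = v²/2 − μ/r = (15360)²/2 − 1.327×10²⁰/4.829×10¹¹ = -1.568×10⁸ J/kg.
Since ε = −μ/(2a), a = −μ/(2ε) = 4.231×10¹¹ m = 4.2306×10⁸ km.

a ≈ 4.23×10⁸ km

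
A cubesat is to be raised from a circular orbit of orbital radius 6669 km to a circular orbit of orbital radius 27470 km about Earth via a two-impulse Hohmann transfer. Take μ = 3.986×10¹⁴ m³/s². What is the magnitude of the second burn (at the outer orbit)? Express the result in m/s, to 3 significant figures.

Δv ≈ 1430 m/s

r₁ = 6669 km = 6.669×10⁶ m.
r₂ = 27470 km = 2.747×10⁷ m.
Transfer ellipse a_t = (r₁ + r₂)/2 = 1.707×10⁷ m.
At r₁: circular v_c1 = √(μ/r₁) = 7731 m/s; transfer-perigee v_p = √[μ(2/r₁ − 1/a_t)] = 9807 m/s.
At r₂: circular v_c2 = √(μ/r₂) = 3809 m/s; transfer-apogee v_a = √[μ(2/r₂ − 1/a_t)] = 2381 m/s.
Δv₂ = v_c2 − v_a = 1428 m/s.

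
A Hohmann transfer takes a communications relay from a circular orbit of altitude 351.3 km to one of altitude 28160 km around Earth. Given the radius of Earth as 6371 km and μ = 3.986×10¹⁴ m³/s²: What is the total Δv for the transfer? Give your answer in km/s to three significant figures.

r₁ = 6371 + 351.3 = 6722.3 km = 6.7223×10⁶ m.
r₂ = 6371 + 28160 = 34531 km = 3.4531×10⁷ m.
Transfer ellipse a_t = (r₁ + r₂)/2 = 2.063×10⁷ m.
At r₁: circular v_c1 = √(μ/r₁) = 7700 m/s; transfer-perigee v_p = √[μ(2/r₁ − 1/a_t)] = 9963 m/s.
Δv₁ = v_p − v_c1 = 2263 m/s.
At r₂: circular v_c2 = √(μ/r₂) = 3398 m/s; transfer-apogee v_a = √[μ(2/r₂ − 1/a_t)] = 1940 m/s.
Δv₂ = v_c2 − v_a = 1458 m/s.
Total Δv = Δv₁ + Δv₂ = 3721 m/s = 3.721 km/s.

Δv_total ≈ 3.72 km/s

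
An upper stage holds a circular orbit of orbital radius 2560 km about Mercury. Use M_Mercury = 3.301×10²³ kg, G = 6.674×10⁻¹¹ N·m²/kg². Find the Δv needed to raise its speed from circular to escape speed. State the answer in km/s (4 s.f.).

μ = GM = 6.674×10⁻¹¹ × 3.301×10²³ = 2.203×10¹³ m³/s².
r = 2560 km = 2.560×10⁶ m.
Circular speed v_c = √(μ/r) = 2934 m/s.
Escape speed v_esc = √(2μ/r) = √2 × v_c = 4149 m/s.
Δv = v_esc − v_c = 1215 m/s = 1.215 km/s.

Δv ≈ 1.215 km/s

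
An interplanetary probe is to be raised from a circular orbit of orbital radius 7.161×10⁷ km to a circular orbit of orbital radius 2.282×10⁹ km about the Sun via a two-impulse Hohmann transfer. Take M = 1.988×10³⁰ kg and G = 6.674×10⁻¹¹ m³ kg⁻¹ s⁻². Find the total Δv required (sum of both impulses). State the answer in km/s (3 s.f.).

μ = GM = 6.674×10⁻¹¹ × 1.988×10³⁰ = 1.327×10²⁰ m³/s².
r₁ = 7.161×10⁷ km = 7.161×10¹⁰ m.
r₂ = 2.282×10⁹ km = 2.282×10¹² m.
Transfer ellipse a_t = (r₁ + r₂)/2 = 1.177×10¹² m.
At r₁: circular v_c1 = √(μ/r₁) = 43040 m/s; transfer-perihelion v_p = √[μ(2/r₁ − 1/a_t)] = 59940 m/s.
Δv₁ = v_p − v_c1 = 16900 m/s.
At r₂: circular v_c2 = √(μ/r₂) = 7625 m/s; transfer-aphelion v_a = √[μ(2/r₂ − 1/a_t)] = 1881 m/s.
Δv₂ = v_c2 − v_a = 5744 m/s.
Total Δv = Δv₁ + Δv₂ = 22640 m/s = 22.64 km/s.

Δv_total ≈ 22.6 km/s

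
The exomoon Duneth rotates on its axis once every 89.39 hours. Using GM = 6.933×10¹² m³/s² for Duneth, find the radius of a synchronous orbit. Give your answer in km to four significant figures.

T = 89.39 hours = 3.218×10⁵ s.
A synchronous orbit has period T, so by Kepler's third law a = (μT²/4π²)^(1/3).
μT²/4π² = 6.933×10¹² × (3.218×10⁵)² / 39.48 = 1.819×10²² m³.
a = 2.630×10⁷ m = 26298 km.

r_sync ≈ 26300 km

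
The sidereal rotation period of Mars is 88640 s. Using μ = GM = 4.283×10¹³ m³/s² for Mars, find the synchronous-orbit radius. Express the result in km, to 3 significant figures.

r_sync ≈ 20400 km

A synchronous orbit has period T, so by Kepler's third law a = (μT²/4π²)^(1/3).
μT²/4π² = 4.283×10¹³ × (8.864×10⁴)² / 39.48 = 8.524×10²¹ m³.
a = 2.043×10⁷ m = 20428 km.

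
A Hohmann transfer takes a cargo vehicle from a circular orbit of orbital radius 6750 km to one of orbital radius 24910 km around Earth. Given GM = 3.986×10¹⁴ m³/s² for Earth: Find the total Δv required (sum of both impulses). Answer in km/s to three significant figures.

r₁ = 6750 km = 6.750×10⁶ m.
r₂ = 24910 km = 2.491×10⁷ m.
Transfer ellipse a_t = (r₁ + r₂)/2 = 1.583×10⁷ m.
At r₁: circular v_c1 = √(μ/r₁) = 7685 m/s; transfer-perigee v_p = √[μ(2/r₁ − 1/a_t)] = 9640 m/s.
Δv₁ = v_p − v_c1 = 1955 m/s.
At r₂: circular v_c2 = √(μ/r₂) = 4000 m/s; transfer-apogee v_a = √[μ(2/r₂ − 1/a_t)] = 2612 m/s.
Δv₂ = v_c2 − v_a = 1388 m/s.
Total Δv = Δv₁ + Δv₂ = 3343 m/s = 3.343 km/s.

Δv_total ≈ 3.34 km/s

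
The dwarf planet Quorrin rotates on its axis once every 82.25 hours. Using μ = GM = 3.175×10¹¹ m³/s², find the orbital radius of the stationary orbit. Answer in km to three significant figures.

r_sync ≈ 8900 km

T = 82.25 hours = 2.961×10⁵ s.
A synchronous orbit has period T, so by Kepler's third law a = (μT²/4π²)^(1/3).
μT²/4π² = 3.175×10¹¹ × (2.961×10⁵)² / 39.48 = 7.051×10²⁰ m³.
a = 8.901×10⁶ m = 8900.6 km.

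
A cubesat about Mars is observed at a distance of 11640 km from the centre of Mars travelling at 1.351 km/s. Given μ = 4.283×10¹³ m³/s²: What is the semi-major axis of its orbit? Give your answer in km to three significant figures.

a ≈ 7740 km

r = 1.164×10⁷ m.
Specific orbital energy ε = v²/2 − μ/r = (1351)²/2 − 4.283×10¹³/1.164×10⁷ = -2.767×10⁶ J/kg.
Since ε = −μ/(2a), a = −μ/(2ε) = 7.740×10⁶ m = 7739.6 km.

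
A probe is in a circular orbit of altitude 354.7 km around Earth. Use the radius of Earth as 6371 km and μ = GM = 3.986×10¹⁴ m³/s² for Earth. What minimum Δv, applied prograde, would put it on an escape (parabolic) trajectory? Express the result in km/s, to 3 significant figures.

Δv ≈ 3.19 km/s

r = 6371 + 354.7 = 6725.7 km = 6.7257×10⁶ m.
Circular speed v_c = √(μ/r) = 7698 m/s.
Escape speed v_esc = √(2μ/r) = √2 × v_c = 10890 m/s.
Δv = v_esc − v_c = 3189 m/s = 3.189 km/s.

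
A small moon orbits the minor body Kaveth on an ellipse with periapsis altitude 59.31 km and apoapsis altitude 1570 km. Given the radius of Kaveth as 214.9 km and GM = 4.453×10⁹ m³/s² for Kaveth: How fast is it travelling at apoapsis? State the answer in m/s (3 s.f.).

r_p = 214.9 + 59.31 = 274.21 km = 2.7421×10⁵ m.
r_a = 214.9 + 1570 = 1784.9 km = 1.7849×10⁶ m.
Semi-major axis a = (r_p + r_a)/2 = 1029.6 km = 1.030×10⁶ m.
Vis-viva: v² = μ(2/r − 1/a) = 4.453×10⁹ × (1.121×10⁻⁶ − 9.713×10⁻⁷) = 6.645×10² m²/s².
v = 25.78 m/s.

v ≈ 25.8 m/s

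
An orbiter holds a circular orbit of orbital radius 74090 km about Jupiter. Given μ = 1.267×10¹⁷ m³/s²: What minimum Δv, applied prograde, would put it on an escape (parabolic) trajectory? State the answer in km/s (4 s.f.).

Δv ≈ 17.13 km/s

r = 74090 km = 7.409×10⁷ m.
Circular speed v_c = √(μ/r) = 41350 m/s.
Escape speed v_esc = √(2μ/r) = √2 × v_c = 58480 m/s.
Δv = v_esc − v_c = 17130 m/s = 17.13 km/s.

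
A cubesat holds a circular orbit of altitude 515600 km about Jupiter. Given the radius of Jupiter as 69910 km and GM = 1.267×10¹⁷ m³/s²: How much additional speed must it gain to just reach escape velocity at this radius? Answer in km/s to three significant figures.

r = 69910 + 515600 = 585510 km = 5.8551×10⁸ m.
Circular speed v_c = √(μ/r) = 14710 m/s.
Escape speed v_esc = √(2μ/r) = √2 × v_c = 20800 m/s.
Δv = v_esc − v_c = 6093 m/s = 6.093 km/s.

Δv ≈ 6.09 km/s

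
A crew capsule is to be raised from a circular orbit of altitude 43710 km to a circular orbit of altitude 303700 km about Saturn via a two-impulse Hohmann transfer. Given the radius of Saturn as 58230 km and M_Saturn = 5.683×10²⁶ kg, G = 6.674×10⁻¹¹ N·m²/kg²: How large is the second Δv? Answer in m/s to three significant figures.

Δv ≈ 3450 m/s

μ = GM = 6.674×10⁻¹¹ × 5.683×10²⁶ = 3.793×10¹⁶ m³/s².
r₁ = 58230 + 43710 = 101940 km = 1.0194×10⁸ m.
r₂ = 58230 + 303700 = 361930 km = 3.6193×10⁸ m.
Transfer ellipse a_t = (r₁ + r₂)/2 = 2.319×10⁸ m.
At r₁: circular v_c1 = √(μ/r₁) = 19290 m/s; transfer-perikrone v_p = √[μ(2/r₁ − 1/a_t)] = 24100 m/s.
At r₂: circular v_c2 = √(μ/r₂) = 10240 m/s; transfer-apokrone v_a = √[μ(2/r₂ − 1/a_t)] = 6787 m/s.
Δv₂ = v_c2 − v_a = 3450 m/s.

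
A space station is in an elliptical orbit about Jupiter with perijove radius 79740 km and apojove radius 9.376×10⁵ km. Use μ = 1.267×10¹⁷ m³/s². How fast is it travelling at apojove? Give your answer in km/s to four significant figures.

Semi-major axis a = (r_p + r_a)/2 = 5.0867×10⁵ km = 5.087×10⁸ m.
Vis-viva: v² = μ(2/r − 1/a) = 1.267×10¹⁷ × (2.133×10⁻⁹ − 1.966×10⁻⁹) = 2.118×10⁷ m²/s².
v = 4603 m/s = 4.603 km/s.

v ≈ 4.603 km/s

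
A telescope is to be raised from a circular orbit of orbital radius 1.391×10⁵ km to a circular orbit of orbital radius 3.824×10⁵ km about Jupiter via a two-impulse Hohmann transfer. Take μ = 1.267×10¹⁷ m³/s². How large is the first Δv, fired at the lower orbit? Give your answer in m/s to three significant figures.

r₁ = 1.391×10⁵ km = 1.391×10⁸ m.
r₂ = 3.824×10⁵ km = 3.824×10⁸ m.
Transfer ellipse a_t = (r₁ + r₂)/2 = 2.608×10⁸ m.
At r₁: circular v_c1 = √(μ/r₁) = 30180 m/s; transfer-perijove v_p = √[μ(2/r₁ − 1/a_t)] = 36550 m/s.
Δv₁ = v_p − v_c1 = 6368 m/s.

Δv ≈ 6370 m/s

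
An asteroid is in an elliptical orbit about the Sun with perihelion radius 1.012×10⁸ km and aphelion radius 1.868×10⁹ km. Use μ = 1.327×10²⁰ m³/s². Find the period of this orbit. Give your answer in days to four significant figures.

Semi-major axis a = (r_p + r_a)/2 = (1.0120×10⁸ + 1.8680×10⁹)/2 = 9.8460×10⁸ km = 9.846×10¹¹ m.
By Kepler's third law T = 2π√(a³/μ) = 2π × 8.481×10⁷ = 5.329×10⁸ s.
= 6168 days.

T ≈ 6168 days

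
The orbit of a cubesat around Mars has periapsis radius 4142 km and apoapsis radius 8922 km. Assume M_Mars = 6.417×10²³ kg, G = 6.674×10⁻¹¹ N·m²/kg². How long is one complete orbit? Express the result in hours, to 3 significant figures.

T ≈ 4.45 hours

μ = GM = 6.674×10⁻¹¹ × 6.417×10²³ = 4.283×10¹³ m³/s².
Semi-major axis a = (r_p + r_a)/2 = (4142.0 + 8922.0)/2 = 6532.0 km = 6.532×10⁶ m.
By Kepler's third law T = 2π√(a³/μ) = 2π × 2.551×10³ = 1.603×10⁴ s.
= 4.452 hours.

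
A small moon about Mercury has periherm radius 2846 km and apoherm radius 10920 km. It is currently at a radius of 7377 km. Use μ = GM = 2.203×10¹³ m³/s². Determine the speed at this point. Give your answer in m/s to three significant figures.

v ≈ 1660 m/s

Semi-major axis a = (r_p + r_a)/2 = 6883.0 km = 6.883×10⁶ m.
Vis-viva: v² = μ(2/r − 1/a) = 2.203×10¹³ × (2.711×10⁻⁷ − 1.453×10⁻⁷) = 2.772×10⁶ m²/s².
v = 1665 m/s.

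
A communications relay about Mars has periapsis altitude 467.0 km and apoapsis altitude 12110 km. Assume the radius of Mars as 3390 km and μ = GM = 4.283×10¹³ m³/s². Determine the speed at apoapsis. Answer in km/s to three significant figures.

r_p = 3390 + 467.0 = 3857.0 km = 3.8570×10⁶ m.
r_a = 3390 + 12110 = 15500 km = 1.5500×10⁷ m.
Semi-major axis a = (r_p + r_a)/2 = 9678.5 km = 9.678×10⁶ m.
Vis-viva: v² = μ(2/r − 1/a) = 4.283×10¹³ × (1.290×10⁻⁷ − 1.033×10⁻⁷) = 1.101×10⁶ m²/s².
v = 1049 m/s = 1.049 km/s.

v ≈ 1.05 km/s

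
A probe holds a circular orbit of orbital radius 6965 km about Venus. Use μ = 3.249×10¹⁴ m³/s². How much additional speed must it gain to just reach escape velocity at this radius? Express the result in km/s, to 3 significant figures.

r = 6965 km = 6.965×10⁶ m.
Circular speed v_c = √(μ/r) = 6830 m/s.
Escape speed v_esc = √(2μ/r) = √2 × v_c = 9659 m/s.
Δv = v_esc − v_c = 2829 m/s = 2.829 km/s.

Δv ≈ 2.83 km/s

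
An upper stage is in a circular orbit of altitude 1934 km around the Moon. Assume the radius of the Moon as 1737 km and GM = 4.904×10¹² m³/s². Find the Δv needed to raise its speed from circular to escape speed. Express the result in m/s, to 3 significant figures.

r = 1737 + 1934 = 3671.0 km = 3.6710×10⁶ m.
Circular speed v_c = √(μ/r) = 1156 m/s.
Escape speed v_esc = √(2μ/r) = √2 × v_c = 1635 m/s.
Δv = v_esc − v_c = 478.7 m/s.

Δv ≈ 479 m/s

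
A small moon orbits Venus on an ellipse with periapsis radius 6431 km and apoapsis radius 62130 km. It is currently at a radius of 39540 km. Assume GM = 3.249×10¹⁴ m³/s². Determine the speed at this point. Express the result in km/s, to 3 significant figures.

v ≈ 2.64 km/s

Semi-major axis a = (r_p + r_a)/2 = 34280 km = 3.428×10⁷ m.
Vis-viva: v² = μ(2/r − 1/a) = 3.249×10¹⁴ × (5.058×10⁻⁸ − 2.917×10⁻⁸) = 6.956×10⁶ m²/s².
v = 2637 m/s = 2.637 km/s.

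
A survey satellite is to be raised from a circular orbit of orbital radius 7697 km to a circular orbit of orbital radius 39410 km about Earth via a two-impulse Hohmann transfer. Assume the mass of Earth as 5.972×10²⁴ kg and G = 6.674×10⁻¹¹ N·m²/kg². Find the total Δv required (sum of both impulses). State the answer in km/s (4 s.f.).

Δv_total ≈ 3.474 km/s

μ = GM = 6.674×10⁻¹¹ × 5.972×10²⁴ = 3.986×10¹⁴ m³/s².
r₁ = 7697 km = 7.697×10⁶ m.
r₂ = 39410 km = 3.941×10⁷ m.
Transfer ellipse a_t = (r₁ + r₂)/2 = 2.355×10⁷ m.
At r₁: circular v_c1 = √(μ/r₁) = 7196 m/s; transfer-perigee v_p = √[μ(2/r₁ − 1/a_t)] = 9308 m/s.
Δv₁ = v_p − v_c1 = 2112 m/s.
At r₂: circular v_c2 = √(μ/r₂) = 3180 m/s; transfer-apogee v_a = √[μ(2/r₂ − 1/a_t)] = 1818 m/s.
Δv₂ = v_c2 − v_a = 1362 m/s.
Total Δv = Δv₁ + Δv₂ = 3474 m/s = 3.474 km/s.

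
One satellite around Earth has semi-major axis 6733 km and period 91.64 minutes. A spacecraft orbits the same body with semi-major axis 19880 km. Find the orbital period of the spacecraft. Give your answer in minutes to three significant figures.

T₂ ≈ 465 minutes

Kepler's third law: T² ∝ a³, so T₂ = T₁ (a₂/a₁)^(3/2).
a₂/a₁ = 2.953, (a₂/a₁)^(3/2) = 5.074.
T₂ = 91.64 × 5.074 = 464.9 minutes.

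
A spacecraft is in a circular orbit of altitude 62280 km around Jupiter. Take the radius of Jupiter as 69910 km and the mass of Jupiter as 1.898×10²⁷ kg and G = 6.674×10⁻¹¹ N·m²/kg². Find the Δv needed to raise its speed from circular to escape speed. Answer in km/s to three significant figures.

Δv ≈ 12.8 km/s

μ = GM = 6.674×10⁻¹¹ × 1.898×10²⁷ = 1.267×10¹⁷ m³/s².
r = 69910 + 62280 = 132190 km = 1.3219×10⁸ m.
Circular speed v_c = √(μ/r) = 30960 m/s.
Escape speed v_esc = √(2μ/r) = √2 × v_c = 43780 m/s.
Δv = v_esc − v_c = 12820 m/s = 12.82 km/s.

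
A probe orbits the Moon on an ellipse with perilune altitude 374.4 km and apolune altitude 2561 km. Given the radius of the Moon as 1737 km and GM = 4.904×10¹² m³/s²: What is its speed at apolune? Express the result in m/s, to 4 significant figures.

v ≈ 867.0 m/s

r_p = 1737 + 374.4 = 2111.4 km = 2.1114×10⁶ m.
r_a = 1737 + 2561 = 4298.0 km = 4.2980×10⁶ m.
Semi-major axis a = (r_p + r_a)/2 = 3204.7 km = 3.205×10⁶ m.
Vis-viva: v² = μ(2/r − 1/a) = 4.904×10¹² × (4.653×10⁻⁷ − 3.120×10⁻⁷) = 7.517×10⁵ m²/s².
v = 867.0 m/s.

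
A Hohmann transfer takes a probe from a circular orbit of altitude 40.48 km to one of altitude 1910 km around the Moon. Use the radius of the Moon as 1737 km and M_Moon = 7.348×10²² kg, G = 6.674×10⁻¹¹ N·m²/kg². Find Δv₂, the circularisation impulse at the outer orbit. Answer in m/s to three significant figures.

μ = GM = 6.674×10⁻¹¹ × 7.348×10²² = 4.904×10¹² m³/s².
r₁ = 1737 + 40.48 = 1777.5 km = 1.7775×10⁶ m.
r₂ = 1737 + 1910 = 3647.0 km = 3.6470×10⁶ m.
Transfer ellipse a_t = (r₁ + r₂)/2 = 2.712×10⁶ m.
At r₁: circular v_c1 = √(μ/r₁) = 1661 m/s; transfer-perilune v_p = √[μ(2/r₁ − 1/a_t)] = 1926 m/s.
At r₂: circular v_c2 = √(μ/r₂) = 1160 m/s; transfer-apolune v_a = √[μ(2/r₂ − 1/a_t)] = 938.7 m/s.
Δv₂ = v_c2 − v_a = 220.9 m/s.

Δv ≈ 221 m/s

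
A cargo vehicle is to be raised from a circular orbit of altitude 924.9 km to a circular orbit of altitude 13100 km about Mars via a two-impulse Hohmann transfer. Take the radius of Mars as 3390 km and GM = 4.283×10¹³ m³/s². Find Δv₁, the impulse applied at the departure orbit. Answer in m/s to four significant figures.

Δv ≈ 816.2 m/s

r₁ = 3390 + 924.9 = 4314.9 km = 4.3149×10⁶ m.
r₂ = 3390 + 13100 = 16490 km = 1.6490×10⁷ m.
Transfer ellipse a_t = (r₁ + r₂)/2 = 1.040×10⁷ m.
At r₁: circular v_c1 = √(μ/r₁) = 3151 m/s; transfer-periapsis v_p = √[μ(2/r₁ − 1/a_t)] = 3967 m/s.
Δv₁ = v_p − v_c1 = 816.2 m/s.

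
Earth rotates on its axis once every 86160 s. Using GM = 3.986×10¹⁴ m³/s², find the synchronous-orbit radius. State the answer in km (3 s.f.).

r_sync ≈ 42200 km

A synchronous orbit has period T, so by Kepler's third law a = (μT²/4π²)^(1/3).
μT²/4π² = 3.986×10¹⁴ × (8.616×10⁴)² / 39.48 = 7.495×10²² m³.
a = 4.216×10⁷ m = 42163 km.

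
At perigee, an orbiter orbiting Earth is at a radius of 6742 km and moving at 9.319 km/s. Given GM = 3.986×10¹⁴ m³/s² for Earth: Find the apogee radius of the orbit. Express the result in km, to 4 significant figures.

apogee radius ≈ 18650 km

r_p = 6.742×10⁶ m.
Specific energy ε = v²/2 − μ/r = -1.570×10⁷ J/kg, so a = −μ/(2ε) = 1.269×10⁷ m.
The apsides satisfy r_p + r_a = 2a, so the apogee radius is 2a − r_p = 1.865×10⁷ m = 18646 km.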